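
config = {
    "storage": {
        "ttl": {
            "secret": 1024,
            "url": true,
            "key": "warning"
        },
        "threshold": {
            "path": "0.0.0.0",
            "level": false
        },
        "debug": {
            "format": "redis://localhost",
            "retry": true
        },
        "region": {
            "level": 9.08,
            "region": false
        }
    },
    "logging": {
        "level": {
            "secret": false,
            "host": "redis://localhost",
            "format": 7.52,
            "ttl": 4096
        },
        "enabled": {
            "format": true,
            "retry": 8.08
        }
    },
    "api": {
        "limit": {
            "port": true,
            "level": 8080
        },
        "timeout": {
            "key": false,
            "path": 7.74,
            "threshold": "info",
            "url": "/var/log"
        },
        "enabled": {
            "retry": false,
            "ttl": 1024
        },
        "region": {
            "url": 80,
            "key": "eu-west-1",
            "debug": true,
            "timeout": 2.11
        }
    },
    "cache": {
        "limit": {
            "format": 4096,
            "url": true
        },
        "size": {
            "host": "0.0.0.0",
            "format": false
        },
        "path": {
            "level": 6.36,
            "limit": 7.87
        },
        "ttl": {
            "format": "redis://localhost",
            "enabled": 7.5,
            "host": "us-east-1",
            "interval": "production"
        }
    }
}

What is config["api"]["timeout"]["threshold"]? "info"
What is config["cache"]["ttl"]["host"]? "us-east-1"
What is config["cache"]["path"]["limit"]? 7.87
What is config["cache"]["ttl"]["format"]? "redis://localhost"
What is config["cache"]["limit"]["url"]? True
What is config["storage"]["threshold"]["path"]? "0.0.0.0"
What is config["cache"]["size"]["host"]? "0.0.0.0"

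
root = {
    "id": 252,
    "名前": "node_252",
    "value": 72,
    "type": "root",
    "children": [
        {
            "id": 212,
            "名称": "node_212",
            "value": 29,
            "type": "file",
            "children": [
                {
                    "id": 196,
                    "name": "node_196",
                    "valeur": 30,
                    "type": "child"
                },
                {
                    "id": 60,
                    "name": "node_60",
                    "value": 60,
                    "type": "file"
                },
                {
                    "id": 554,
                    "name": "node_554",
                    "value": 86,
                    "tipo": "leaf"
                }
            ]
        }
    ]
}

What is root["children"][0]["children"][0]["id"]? 196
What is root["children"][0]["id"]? 212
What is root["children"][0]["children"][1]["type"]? "file"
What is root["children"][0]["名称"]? "node_212"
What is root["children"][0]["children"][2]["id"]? 554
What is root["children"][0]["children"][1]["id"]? 60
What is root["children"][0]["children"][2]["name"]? "node_554"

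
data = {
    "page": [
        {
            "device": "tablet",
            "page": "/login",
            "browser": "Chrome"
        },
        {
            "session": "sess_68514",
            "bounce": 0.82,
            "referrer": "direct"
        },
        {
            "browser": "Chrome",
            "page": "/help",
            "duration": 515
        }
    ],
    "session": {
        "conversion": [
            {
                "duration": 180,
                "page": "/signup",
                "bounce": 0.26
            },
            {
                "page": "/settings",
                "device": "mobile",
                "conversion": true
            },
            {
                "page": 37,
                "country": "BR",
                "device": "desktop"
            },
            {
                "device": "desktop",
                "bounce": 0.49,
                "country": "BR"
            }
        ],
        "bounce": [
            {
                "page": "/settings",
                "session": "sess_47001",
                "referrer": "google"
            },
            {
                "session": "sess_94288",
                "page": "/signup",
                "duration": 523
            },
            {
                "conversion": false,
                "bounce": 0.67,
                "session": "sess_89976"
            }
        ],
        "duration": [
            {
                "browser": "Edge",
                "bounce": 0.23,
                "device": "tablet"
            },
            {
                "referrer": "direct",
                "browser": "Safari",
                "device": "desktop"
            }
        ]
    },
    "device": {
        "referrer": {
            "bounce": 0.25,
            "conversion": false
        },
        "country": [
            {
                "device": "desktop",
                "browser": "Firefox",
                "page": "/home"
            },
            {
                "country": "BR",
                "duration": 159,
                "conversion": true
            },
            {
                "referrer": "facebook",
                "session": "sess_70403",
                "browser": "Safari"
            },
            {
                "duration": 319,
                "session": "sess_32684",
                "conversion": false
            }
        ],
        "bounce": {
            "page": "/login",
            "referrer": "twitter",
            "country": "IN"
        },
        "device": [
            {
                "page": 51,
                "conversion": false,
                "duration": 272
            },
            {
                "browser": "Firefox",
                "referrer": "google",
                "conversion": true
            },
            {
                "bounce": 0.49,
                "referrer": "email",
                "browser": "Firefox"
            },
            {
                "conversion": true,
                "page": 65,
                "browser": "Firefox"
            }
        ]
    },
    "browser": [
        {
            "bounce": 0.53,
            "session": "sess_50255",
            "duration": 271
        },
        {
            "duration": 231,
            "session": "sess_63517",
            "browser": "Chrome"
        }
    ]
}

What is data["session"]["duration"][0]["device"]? "tablet"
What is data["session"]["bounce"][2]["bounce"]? 0.67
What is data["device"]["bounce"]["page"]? "/login"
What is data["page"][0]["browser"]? "Chrome"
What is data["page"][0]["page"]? "/login"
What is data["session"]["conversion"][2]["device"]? "desktop"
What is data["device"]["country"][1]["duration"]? 159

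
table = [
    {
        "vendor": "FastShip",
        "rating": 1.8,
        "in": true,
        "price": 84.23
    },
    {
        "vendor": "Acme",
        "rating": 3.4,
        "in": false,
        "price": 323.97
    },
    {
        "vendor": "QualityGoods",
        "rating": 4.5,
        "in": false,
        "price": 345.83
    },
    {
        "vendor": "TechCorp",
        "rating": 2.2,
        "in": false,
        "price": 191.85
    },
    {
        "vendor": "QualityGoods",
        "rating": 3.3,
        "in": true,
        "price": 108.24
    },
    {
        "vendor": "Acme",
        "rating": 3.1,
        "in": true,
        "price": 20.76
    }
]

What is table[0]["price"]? 84.23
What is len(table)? 6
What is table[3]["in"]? False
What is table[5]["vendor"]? "Acme"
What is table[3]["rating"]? 2.2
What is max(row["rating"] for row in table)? 4.5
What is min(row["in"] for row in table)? False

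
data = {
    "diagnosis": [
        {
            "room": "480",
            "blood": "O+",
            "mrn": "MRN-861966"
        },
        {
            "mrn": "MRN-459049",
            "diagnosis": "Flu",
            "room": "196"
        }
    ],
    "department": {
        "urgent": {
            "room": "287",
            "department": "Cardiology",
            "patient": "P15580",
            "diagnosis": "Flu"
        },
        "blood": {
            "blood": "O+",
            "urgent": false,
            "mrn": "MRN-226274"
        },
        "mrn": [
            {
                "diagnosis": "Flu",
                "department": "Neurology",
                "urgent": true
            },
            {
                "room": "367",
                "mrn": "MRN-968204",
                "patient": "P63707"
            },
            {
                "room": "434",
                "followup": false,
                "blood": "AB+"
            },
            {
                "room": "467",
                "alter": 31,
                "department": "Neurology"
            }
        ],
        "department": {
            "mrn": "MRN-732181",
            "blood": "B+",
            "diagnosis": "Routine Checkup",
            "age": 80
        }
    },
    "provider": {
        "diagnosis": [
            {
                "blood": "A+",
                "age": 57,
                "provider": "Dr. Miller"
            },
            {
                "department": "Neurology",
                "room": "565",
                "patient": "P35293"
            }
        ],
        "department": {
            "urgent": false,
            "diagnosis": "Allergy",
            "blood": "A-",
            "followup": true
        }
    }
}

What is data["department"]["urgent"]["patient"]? "P15580"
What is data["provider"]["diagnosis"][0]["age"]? 57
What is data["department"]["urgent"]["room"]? "287"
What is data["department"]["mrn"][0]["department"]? "Neurology"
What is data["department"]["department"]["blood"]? "B+"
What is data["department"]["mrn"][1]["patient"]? "P63707"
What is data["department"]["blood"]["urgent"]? False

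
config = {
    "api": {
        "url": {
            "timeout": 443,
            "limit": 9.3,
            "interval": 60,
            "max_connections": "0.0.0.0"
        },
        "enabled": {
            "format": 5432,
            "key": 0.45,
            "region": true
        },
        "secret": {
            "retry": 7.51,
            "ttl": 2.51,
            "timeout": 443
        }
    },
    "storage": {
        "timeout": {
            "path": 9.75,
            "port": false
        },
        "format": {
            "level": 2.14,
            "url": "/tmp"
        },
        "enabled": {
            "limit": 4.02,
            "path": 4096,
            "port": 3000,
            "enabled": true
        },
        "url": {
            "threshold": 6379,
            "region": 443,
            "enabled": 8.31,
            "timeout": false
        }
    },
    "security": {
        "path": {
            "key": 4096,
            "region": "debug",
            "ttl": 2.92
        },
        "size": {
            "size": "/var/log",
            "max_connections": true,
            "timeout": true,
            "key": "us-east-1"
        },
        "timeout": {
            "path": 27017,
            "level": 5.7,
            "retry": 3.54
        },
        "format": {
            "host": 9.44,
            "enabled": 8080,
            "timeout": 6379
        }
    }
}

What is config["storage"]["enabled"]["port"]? 3000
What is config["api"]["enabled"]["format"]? 5432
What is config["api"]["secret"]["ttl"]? 2.51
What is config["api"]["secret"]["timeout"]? 443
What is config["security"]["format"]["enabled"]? 8080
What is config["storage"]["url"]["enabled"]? 8.31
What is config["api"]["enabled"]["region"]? True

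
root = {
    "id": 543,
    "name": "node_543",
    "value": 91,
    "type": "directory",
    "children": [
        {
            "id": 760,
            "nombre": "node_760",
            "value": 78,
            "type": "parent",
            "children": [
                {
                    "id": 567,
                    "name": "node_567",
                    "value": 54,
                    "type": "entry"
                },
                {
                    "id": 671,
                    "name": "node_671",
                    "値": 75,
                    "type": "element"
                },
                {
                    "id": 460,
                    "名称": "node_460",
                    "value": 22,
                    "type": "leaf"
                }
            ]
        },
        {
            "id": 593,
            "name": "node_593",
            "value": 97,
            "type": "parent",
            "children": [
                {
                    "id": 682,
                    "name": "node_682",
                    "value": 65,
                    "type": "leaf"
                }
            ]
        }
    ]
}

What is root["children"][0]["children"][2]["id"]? 460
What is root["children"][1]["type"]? "parent"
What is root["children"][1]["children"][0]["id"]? 682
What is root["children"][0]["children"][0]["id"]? 567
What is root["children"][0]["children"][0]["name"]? "node_567"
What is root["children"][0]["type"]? "parent"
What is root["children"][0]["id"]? 760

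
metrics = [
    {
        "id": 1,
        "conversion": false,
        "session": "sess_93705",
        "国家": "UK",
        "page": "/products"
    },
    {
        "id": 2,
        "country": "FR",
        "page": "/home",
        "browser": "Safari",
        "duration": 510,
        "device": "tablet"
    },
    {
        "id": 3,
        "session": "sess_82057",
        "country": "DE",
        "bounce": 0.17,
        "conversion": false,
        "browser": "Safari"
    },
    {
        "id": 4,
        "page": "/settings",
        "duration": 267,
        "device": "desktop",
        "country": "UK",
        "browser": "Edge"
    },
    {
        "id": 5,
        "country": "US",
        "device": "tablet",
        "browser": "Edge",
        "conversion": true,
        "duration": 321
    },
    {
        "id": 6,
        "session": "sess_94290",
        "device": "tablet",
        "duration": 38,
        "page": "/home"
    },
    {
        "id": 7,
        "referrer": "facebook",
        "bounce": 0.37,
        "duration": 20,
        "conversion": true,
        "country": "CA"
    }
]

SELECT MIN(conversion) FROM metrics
False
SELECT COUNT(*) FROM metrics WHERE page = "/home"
2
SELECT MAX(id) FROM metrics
7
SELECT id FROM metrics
[1, 2, 3, 4, 5, 6, 7]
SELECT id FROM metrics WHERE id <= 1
[1]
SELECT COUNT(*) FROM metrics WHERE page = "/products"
1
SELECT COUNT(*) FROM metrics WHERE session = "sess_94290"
1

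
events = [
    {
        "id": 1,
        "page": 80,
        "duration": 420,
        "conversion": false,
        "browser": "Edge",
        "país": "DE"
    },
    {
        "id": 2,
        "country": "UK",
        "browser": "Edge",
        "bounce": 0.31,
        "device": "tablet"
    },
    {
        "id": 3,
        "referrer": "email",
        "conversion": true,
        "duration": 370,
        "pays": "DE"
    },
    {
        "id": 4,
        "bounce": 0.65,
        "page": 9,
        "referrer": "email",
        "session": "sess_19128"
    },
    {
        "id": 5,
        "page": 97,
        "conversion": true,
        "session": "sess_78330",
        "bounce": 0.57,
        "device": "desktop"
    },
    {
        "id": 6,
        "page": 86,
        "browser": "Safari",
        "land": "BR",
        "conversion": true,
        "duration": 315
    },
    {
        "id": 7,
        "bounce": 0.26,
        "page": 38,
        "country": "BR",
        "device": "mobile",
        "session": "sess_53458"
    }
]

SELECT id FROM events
[1, 2, 3, 4, 5, 6, 7]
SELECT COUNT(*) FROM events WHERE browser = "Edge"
2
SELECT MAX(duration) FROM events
420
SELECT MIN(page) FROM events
9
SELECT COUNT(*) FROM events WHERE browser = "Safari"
1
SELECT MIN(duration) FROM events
315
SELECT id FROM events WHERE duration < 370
[6]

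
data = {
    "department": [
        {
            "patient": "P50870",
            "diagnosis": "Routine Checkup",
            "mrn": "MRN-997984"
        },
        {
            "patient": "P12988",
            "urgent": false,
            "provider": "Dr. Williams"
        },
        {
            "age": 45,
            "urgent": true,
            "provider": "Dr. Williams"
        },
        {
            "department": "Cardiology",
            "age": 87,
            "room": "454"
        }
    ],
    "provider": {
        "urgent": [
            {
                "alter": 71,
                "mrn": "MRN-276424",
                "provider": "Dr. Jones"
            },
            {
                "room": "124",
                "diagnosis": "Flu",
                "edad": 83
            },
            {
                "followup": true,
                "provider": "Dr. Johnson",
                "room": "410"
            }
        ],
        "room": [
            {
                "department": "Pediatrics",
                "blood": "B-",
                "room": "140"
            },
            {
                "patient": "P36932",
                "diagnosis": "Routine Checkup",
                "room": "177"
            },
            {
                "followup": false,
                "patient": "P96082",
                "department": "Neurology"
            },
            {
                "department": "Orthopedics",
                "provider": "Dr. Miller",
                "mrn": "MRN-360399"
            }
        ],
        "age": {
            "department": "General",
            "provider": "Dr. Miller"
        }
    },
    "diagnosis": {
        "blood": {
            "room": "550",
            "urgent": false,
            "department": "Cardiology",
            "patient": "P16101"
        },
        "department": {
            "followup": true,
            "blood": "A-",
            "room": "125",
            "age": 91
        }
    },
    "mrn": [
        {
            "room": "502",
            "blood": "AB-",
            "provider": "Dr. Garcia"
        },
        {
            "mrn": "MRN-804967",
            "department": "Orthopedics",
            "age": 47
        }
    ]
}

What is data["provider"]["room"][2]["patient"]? "P96082"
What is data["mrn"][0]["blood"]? "AB-"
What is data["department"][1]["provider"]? "Dr. Williams"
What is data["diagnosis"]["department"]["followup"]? True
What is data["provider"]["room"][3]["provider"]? "Dr. Miller"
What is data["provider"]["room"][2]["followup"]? False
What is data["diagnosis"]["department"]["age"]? 91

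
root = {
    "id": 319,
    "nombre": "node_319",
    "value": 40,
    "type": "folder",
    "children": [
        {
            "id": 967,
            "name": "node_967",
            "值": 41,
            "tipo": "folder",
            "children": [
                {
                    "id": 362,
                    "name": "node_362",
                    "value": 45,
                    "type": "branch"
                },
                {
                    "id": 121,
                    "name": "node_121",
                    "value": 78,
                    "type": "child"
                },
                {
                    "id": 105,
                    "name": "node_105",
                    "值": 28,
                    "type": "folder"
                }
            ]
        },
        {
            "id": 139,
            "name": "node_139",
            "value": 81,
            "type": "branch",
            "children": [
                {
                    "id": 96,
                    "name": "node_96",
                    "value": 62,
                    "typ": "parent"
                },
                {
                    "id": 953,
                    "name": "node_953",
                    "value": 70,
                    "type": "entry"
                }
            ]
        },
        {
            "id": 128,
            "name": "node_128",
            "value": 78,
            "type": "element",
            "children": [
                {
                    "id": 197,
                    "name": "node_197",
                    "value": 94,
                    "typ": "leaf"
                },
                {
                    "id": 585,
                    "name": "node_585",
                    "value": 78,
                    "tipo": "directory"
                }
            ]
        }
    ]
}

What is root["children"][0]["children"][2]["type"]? "folder"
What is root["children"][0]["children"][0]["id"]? 362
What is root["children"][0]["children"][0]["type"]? "branch"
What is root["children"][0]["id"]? 967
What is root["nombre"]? "node_319"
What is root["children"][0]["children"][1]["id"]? 121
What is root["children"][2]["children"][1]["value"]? 78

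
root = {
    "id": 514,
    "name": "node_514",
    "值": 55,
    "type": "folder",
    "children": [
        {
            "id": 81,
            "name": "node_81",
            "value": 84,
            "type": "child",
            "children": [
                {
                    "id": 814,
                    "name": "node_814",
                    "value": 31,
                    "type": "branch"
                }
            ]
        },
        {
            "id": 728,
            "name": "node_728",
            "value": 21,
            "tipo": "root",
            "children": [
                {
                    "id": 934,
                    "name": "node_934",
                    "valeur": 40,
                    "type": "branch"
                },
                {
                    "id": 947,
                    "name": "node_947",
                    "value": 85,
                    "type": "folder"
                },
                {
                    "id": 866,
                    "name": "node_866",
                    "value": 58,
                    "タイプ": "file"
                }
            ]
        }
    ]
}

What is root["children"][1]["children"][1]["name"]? "node_947"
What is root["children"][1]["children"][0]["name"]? "node_934"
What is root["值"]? 55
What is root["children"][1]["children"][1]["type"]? "folder"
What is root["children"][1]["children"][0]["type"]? "branch"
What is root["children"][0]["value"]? 84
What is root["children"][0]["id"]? 81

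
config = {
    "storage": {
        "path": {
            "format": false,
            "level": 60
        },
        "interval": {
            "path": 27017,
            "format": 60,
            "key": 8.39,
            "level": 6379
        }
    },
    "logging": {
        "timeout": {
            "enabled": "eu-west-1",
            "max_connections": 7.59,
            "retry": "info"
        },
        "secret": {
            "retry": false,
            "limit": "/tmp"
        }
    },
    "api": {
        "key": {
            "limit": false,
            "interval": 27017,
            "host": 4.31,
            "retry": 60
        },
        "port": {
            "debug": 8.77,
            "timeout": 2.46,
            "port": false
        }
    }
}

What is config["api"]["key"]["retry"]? 60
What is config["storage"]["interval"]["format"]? 60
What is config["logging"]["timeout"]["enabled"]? "eu-west-1"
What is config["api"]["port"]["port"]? False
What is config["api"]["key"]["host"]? 4.31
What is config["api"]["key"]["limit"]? False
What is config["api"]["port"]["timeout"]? 2.46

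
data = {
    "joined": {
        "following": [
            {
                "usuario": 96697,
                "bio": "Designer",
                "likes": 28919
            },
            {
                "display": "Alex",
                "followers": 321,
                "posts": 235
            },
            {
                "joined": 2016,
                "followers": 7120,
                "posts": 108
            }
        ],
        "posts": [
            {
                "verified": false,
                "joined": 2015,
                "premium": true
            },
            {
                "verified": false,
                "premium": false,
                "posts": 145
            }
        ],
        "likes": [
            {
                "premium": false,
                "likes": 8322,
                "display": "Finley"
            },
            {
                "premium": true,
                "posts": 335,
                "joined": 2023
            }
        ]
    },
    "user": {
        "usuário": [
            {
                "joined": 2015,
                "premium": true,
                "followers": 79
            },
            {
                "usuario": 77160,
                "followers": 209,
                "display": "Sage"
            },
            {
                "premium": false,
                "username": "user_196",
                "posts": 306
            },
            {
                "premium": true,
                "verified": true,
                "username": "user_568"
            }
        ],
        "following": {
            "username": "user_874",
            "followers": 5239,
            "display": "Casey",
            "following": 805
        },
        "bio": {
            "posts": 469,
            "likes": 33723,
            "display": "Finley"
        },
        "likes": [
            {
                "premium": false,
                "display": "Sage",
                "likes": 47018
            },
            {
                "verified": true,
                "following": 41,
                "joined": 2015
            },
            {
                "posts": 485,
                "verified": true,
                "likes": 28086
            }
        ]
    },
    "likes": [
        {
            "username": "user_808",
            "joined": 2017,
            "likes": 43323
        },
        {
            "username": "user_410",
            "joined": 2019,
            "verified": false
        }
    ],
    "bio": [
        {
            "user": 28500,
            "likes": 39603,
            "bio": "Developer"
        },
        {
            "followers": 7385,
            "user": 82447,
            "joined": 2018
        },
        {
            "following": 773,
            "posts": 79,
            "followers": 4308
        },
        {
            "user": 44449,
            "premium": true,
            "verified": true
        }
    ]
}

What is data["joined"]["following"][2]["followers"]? 7120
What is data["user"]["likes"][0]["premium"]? False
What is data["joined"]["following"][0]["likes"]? 28919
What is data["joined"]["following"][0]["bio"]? "Designer"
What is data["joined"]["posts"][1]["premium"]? False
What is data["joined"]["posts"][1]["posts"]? 145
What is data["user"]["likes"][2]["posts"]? 485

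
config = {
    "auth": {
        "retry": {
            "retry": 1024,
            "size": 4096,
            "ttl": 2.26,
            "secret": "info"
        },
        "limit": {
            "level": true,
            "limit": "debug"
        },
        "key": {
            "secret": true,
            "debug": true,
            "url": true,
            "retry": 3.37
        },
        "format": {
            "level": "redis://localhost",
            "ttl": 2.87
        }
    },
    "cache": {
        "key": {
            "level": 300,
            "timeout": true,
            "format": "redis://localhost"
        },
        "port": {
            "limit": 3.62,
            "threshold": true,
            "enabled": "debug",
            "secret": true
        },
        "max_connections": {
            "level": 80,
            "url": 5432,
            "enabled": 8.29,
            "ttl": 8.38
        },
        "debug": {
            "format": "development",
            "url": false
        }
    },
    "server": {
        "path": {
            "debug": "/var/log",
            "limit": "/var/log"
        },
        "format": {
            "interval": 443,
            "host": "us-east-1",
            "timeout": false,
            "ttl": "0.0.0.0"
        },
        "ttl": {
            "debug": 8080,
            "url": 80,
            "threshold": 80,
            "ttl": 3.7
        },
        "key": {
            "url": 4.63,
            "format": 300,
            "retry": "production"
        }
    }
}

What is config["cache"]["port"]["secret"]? True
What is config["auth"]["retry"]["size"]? 4096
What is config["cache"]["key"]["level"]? 300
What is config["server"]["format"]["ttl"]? "0.0.0.0"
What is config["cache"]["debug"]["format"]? "development"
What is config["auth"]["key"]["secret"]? True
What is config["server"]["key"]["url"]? 4.63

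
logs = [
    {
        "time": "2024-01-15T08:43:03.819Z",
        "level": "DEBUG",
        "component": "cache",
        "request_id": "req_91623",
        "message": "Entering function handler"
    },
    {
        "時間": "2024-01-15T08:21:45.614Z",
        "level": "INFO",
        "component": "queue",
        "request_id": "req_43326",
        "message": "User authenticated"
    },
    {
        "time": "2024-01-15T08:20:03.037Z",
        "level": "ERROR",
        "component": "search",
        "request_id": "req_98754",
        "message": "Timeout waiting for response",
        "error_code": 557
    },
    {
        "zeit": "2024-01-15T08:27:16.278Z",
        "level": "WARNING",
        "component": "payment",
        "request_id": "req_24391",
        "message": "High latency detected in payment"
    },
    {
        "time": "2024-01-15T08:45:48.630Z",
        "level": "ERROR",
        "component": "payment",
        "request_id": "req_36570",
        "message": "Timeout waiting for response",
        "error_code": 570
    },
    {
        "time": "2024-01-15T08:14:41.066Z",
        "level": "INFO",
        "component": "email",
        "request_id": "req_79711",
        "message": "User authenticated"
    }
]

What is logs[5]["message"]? "User authenticated"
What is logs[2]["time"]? "2024-01-15T08:20:03.037Z"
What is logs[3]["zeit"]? "2024-01-15T08:27:16.278Z"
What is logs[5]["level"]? "INFO"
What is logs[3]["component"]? "payment"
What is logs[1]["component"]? "queue"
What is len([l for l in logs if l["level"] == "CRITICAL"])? 0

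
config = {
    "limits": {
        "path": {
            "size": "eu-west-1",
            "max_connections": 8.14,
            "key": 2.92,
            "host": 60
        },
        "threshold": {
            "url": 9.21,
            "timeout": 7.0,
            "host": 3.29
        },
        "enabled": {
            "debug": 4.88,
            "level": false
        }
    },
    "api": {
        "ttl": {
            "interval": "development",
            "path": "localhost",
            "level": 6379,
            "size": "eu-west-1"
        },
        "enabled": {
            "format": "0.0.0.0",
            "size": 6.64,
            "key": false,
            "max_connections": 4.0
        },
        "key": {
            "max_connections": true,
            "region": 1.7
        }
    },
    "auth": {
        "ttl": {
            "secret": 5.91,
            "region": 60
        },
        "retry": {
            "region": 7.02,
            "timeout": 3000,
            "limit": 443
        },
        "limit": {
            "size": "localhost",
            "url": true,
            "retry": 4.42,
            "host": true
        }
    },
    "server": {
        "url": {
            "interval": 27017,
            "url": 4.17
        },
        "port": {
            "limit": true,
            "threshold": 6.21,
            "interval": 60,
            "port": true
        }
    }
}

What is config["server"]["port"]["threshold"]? 6.21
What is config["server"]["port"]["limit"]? True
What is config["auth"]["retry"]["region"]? 7.02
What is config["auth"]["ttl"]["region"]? 60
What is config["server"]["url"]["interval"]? 27017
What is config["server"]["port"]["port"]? True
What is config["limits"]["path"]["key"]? 2.92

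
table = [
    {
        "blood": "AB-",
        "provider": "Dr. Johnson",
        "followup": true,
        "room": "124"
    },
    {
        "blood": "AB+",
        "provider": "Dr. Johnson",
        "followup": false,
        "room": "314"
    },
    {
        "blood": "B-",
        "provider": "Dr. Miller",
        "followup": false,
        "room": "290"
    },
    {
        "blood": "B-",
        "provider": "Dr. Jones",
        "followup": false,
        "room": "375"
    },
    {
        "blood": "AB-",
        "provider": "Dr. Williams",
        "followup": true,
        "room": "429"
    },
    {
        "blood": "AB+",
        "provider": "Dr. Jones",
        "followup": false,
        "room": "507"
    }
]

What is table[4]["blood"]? "AB-"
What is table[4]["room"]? "429"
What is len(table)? 6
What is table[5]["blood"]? "AB+"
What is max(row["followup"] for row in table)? True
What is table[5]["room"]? "507"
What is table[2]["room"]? "290"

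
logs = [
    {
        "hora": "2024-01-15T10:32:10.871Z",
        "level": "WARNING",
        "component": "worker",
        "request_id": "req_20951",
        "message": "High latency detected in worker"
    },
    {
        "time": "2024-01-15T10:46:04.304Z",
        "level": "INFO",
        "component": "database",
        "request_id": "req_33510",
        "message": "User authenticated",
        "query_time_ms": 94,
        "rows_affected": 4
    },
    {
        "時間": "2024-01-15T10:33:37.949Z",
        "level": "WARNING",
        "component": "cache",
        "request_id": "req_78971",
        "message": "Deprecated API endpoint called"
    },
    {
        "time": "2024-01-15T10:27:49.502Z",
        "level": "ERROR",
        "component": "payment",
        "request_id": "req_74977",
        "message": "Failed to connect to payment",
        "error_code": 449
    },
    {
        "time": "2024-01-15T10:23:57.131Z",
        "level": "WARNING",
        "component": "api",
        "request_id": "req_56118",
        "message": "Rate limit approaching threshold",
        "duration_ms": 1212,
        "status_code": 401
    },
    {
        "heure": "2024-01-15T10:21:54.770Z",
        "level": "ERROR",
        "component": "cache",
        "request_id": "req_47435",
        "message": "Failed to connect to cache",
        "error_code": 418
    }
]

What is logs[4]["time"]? "2024-01-15T10:23:57.131Z"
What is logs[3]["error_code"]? 449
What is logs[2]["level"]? "WARNING"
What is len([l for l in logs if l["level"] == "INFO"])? 1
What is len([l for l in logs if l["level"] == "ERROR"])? 2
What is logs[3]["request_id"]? "req_74977"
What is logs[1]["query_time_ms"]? 94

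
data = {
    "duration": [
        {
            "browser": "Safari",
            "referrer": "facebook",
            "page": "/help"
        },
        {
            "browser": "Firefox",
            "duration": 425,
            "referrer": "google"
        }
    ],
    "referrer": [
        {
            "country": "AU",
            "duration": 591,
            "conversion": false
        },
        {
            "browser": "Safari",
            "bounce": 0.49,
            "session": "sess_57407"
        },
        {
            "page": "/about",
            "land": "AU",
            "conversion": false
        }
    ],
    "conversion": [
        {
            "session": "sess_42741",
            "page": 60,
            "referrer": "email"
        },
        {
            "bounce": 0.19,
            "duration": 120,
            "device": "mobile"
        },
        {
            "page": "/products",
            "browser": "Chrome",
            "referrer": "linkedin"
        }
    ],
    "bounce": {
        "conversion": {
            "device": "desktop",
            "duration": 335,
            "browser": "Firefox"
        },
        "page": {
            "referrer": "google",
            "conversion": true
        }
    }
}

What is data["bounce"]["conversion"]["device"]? "desktop"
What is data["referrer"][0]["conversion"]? False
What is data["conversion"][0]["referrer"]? "email"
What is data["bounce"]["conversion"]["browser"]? "Firefox"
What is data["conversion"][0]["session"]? "sess_42741"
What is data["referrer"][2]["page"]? "/about"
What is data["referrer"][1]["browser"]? "Safari"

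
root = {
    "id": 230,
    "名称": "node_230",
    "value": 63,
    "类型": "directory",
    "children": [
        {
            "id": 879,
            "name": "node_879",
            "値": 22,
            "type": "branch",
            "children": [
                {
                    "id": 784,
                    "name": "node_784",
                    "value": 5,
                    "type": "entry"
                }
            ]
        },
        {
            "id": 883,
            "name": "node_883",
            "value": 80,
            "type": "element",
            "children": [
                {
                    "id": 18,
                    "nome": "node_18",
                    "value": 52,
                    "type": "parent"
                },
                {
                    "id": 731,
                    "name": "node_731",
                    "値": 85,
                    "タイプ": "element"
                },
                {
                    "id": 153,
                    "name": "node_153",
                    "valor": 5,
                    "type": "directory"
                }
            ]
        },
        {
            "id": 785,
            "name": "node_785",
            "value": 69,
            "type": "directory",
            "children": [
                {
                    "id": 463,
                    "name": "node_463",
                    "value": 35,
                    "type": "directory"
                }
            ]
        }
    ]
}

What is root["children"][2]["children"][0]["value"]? 35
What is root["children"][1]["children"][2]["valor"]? 5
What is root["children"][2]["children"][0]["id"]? 463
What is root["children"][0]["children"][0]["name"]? "node_784"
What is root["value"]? 63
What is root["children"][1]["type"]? "element"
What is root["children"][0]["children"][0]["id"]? 784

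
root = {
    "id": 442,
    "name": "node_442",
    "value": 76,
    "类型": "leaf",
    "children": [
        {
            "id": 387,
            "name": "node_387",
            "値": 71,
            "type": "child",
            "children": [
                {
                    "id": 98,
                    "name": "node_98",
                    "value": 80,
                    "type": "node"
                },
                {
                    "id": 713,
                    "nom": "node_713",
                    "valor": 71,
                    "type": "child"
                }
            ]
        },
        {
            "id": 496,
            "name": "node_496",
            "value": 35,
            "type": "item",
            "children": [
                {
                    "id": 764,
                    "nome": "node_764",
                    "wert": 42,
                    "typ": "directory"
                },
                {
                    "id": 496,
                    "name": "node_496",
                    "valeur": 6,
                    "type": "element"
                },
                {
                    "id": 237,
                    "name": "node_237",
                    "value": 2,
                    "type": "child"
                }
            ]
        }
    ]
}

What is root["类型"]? "leaf"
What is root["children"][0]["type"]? "child"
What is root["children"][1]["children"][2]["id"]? 237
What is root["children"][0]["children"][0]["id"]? 98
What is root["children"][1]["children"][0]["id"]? 764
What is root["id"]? 442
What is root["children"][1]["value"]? 35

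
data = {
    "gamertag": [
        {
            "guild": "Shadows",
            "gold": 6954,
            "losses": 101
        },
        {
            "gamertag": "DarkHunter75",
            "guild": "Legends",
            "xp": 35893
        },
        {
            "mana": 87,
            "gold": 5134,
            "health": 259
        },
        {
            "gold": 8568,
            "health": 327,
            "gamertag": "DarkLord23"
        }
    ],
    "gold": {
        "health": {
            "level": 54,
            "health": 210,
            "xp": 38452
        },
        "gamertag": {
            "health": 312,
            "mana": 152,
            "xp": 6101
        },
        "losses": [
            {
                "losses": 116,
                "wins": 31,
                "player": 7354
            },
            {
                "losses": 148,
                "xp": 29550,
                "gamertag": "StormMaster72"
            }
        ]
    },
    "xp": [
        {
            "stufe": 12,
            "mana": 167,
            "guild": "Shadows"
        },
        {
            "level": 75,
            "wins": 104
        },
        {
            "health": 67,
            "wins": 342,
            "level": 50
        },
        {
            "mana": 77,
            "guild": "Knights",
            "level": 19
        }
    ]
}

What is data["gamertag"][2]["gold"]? 5134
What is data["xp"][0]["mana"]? 167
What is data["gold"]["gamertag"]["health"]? 312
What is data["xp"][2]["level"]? 50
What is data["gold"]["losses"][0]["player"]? 7354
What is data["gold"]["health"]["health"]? 210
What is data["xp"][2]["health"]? 67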